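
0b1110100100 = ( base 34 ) re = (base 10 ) 932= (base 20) 26c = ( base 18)2fe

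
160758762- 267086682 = -106327920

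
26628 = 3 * 8876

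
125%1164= 125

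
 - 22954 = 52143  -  75097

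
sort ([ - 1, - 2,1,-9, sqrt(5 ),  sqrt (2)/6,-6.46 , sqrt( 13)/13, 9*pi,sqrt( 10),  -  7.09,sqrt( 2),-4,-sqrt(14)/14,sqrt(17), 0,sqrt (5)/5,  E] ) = [- 9,-7.09,-6.46, - 4,-2, - 1, - sqrt( 14) /14,0, sqrt( 2 ) /6, sqrt ( 13)/13 , sqrt( 5)/5, 1, sqrt(2), sqrt( 5), E,sqrt( 10),sqrt( 17),9*pi]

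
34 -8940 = - 8906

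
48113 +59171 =107284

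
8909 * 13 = 115817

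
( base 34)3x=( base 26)55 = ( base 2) 10000111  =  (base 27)50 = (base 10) 135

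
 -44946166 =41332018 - 86278184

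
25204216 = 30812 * 818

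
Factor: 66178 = 2^1*7^1*29^1*163^1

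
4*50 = 200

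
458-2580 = - 2122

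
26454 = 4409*6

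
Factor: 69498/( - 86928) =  - 2^ ( - 3) * 3^4 * 11^1*13^1*1811^( - 1)= - 11583/14488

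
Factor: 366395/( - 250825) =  - 577/395 = - 5^( - 1)*79^( - 1) * 577^1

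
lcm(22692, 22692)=22692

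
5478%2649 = 180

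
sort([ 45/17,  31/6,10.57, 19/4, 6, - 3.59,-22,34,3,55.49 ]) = [ - 22, - 3.59,45/17, 3,19/4,31/6,6,10.57,34,55.49]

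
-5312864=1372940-6685804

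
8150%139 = 88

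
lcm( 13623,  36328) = 108984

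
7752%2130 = 1362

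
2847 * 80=227760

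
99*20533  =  2032767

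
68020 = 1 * 68020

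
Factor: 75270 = 2^1*3^1*5^1 * 13^1*193^1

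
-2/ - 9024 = 1/4512 = 0.00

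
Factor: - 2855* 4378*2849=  - 35610192310 = - 2^1*5^1*7^1*11^2*37^1*199^1*571^1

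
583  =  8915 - 8332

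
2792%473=427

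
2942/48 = 61+7/24 = 61.29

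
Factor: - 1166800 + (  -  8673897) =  -41^1*240017^1 =-9840697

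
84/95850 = 14/15975   =  0.00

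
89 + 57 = 146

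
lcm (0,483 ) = 0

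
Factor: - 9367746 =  - 2^1*3^1*359^1*4349^1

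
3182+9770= 12952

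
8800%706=328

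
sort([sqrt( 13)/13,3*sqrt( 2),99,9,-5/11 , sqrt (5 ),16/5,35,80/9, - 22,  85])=[ - 22 , - 5/11,sqrt(13) /13, sqrt(5 ),16/5,3 * sqrt(2 ),80/9,  9,35,85,99]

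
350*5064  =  1772400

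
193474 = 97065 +96409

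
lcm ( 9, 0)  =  0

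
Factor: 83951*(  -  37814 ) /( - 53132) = 2^(-1)*7^2*67^1*73^1*179^1*359^( -1) = 42898961/718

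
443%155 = 133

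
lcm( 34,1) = 34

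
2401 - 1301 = 1100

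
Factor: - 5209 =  - 5209^1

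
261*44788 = 11689668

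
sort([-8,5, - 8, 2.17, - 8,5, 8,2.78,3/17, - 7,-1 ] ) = [ - 8,-8, - 8, - 7, - 1,3/17,2.17,2.78, 5, 5, 8] 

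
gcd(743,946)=1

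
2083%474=187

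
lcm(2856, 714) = 2856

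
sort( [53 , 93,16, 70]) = [ 16, 53, 70, 93] 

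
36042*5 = 180210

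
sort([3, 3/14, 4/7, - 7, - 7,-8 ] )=[ - 8 , - 7, - 7,3/14, 4/7, 3 ] 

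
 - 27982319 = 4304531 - 32286850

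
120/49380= 2/823 = 0.00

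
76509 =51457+25052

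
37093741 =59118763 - 22025022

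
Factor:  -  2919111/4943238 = -2^(- 1)*13^1*29^2  *9257^( - 1 ) = - 10933/18514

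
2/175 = 2/175 =0.01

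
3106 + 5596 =8702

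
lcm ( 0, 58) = 0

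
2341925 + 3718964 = 6060889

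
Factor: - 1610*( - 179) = 2^1*5^1*7^1*23^1*179^1 = 288190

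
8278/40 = 206 + 19/20  =  206.95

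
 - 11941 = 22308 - 34249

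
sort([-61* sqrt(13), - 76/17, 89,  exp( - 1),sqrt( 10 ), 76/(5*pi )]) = [ - 61 * sqrt(13 ),-76/17, exp ( - 1), sqrt( 10), 76/( 5*pi), 89]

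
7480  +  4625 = 12105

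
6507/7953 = 9/11 = 0.82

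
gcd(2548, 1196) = 52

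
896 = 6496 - 5600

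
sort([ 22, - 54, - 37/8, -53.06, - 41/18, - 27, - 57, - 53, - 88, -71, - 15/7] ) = [ -88,-71,- 57, -54, - 53.06, - 53, - 27,  -  37/8,-41/18, - 15/7, 22 ]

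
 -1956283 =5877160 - 7833443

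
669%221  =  6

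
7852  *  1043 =8189636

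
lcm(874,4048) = 76912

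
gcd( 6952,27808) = 6952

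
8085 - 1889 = 6196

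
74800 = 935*80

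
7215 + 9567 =16782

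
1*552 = 552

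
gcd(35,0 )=35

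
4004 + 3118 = 7122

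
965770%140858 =120622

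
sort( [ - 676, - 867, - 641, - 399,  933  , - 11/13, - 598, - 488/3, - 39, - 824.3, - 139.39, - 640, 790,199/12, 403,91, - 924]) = [- 924, - 867, - 824.3,-676, - 641,-640 , - 598,-399, - 488/3, - 139.39, - 39,  -  11/13,  199/12,  91,403,790, 933]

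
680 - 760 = -80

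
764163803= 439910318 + 324253485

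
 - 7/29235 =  -1  +  29228/29235 = - 0.00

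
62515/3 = 62515/3 = 20838.33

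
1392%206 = 156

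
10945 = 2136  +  8809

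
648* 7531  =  4880088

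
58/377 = 2/13 = 0.15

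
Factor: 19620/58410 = 218/649= 2^1*11^(-1 )*59^( - 1 ) * 109^1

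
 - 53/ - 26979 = 53/26979 = 0.00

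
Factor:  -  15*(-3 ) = 3^2*5^1 =45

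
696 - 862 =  - 166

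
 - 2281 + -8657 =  - 10938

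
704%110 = 44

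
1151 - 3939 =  - 2788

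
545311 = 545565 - 254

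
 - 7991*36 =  -287676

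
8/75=8/75 = 0.11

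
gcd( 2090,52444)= 2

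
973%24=13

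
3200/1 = 3200 = 3200.00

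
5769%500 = 269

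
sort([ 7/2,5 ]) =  [7/2, 5] 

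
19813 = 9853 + 9960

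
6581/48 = 137 + 5/48 = 137.10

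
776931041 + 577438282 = 1354369323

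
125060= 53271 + 71789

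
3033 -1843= 1190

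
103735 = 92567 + 11168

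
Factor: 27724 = 2^2*29^1*239^1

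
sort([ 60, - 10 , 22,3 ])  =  [  -  10,3, 22 , 60]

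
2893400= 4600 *629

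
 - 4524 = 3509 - 8033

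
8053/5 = 1610+3/5 = 1610.60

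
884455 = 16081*55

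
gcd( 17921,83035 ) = 1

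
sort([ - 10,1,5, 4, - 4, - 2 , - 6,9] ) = [- 10 , - 6, - 4, - 2,1,4,5,9] 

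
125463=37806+87657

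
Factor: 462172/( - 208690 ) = - 2^1*5^( - 1)* 41^( - 1)*227^1  =  - 454/205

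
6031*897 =5409807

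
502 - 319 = 183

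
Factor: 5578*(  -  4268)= - 2^3*11^1 *97^1*2789^1 = -23806904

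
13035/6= 4345/2= 2172.50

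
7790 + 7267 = 15057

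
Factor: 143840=2^5* 5^1*29^1  *31^1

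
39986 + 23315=63301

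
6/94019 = 6/94019 = 0.00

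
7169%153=131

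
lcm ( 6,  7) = 42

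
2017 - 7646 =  - 5629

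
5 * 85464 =427320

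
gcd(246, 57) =3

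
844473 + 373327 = 1217800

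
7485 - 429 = 7056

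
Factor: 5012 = 2^2*7^1*179^1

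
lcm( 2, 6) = 6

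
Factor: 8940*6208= 2^8 * 3^1*5^1 * 97^1*149^1 =55499520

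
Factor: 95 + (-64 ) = 31 = 31^1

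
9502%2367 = 34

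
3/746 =3/746 = 0.00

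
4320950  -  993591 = 3327359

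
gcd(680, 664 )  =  8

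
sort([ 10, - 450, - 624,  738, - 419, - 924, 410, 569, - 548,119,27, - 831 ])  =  [ - 924, - 831,-624, - 548,-450,- 419,10, 27 , 119,410,569,738 ] 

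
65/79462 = 65/79462 = 0.00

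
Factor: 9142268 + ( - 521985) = 8620283 = 7^1*1231469^1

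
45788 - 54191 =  - 8403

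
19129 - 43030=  - 23901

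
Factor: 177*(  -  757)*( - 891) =119384199 = 3^5*11^1*59^1 *757^1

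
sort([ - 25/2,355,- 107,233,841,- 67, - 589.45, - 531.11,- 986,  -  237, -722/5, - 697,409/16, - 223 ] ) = [ - 986 , - 697 ,- 589.45, - 531.11,-237,-223, - 722/5,-107, - 67, - 25/2,409/16, 233,355,841 ] 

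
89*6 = 534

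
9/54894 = 3/18298 = 0.00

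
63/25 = 2 + 13/25= 2.52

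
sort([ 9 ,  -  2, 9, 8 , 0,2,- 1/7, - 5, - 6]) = [ - 6, -5, - 2, - 1/7, 0,2,  8,9,9 ] 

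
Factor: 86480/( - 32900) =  -2^2*5^ (- 1 )*7^( - 1)*23^1 = - 92/35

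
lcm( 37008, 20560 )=185040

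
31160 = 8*3895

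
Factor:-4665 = -3^1*5^1  *  311^1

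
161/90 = 161/90 = 1.79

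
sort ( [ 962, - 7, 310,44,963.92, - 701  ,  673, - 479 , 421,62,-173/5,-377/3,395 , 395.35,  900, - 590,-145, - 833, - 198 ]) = [ - 833 , - 701,-590, - 479,-198,-145,  -  377/3,-173/5 ,  -  7,44,62,  310,395, 395.35, 421,673, 900, 962,963.92 ]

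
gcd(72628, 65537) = 1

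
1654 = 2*827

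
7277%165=17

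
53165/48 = 1107 + 29/48 = 1107.60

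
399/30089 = 399/30089 = 0.01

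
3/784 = 3/784 =0.00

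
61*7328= 447008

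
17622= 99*178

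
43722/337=129 + 249/337 = 129.74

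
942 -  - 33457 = 34399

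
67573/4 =16893 + 1/4 = 16893.25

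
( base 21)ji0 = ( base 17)1D52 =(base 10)8757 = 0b10001000110101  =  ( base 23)GCH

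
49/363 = 49/363= 0.13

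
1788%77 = 17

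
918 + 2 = 920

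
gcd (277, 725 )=1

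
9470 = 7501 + 1969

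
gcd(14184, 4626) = 18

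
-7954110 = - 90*88379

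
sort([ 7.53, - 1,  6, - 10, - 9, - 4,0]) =[ - 10 , - 9, - 4, - 1,0, 6,7.53]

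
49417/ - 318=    - 156+191/318 = - 155.40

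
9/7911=1/879 = 0.00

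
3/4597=3/4597 = 0.00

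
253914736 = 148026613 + 105888123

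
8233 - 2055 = 6178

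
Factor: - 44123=-44123^1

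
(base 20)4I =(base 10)98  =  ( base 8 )142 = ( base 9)118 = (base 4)1202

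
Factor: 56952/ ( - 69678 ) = - 2^2*7^( - 1)*79^( - 1 )*113^1 = - 452/553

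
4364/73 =59 + 57/73 = 59.78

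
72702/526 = 138+57/263  =  138.22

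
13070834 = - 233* ( - 56098 )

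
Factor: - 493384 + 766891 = 273507 = 3^1 * 13^1*7013^1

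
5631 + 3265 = 8896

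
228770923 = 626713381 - 397942458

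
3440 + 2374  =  5814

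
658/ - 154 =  - 47/11 = - 4.27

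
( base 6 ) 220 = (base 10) 84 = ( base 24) 3c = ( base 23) 3f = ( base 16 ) 54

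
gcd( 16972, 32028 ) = 4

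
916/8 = 229/2 = 114.50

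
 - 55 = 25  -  80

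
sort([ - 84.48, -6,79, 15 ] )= [ - 84.48,-6,15,79 ]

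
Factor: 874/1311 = 2^1*3^( - 1 )  =  2/3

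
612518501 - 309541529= 302976972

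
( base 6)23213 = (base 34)2TN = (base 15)EB6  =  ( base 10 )3321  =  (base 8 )6371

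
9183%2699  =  1086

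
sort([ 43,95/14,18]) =[ 95/14,  18,43] 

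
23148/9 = 2572 = 2572.00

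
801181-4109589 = -3308408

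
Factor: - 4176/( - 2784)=2^(-1)*3^1 = 3/2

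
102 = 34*3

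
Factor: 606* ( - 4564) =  -2^3*3^1 *7^1*101^1*163^1 = -2765784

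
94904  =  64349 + 30555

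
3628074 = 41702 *87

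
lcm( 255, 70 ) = 3570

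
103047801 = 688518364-585470563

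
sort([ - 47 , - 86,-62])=[  -  86,- 62 , - 47 ] 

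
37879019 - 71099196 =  - 33220177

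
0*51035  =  0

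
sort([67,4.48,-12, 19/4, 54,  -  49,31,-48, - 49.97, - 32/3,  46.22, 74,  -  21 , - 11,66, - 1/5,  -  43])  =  [ - 49.97, - 49, - 48, - 43 , - 21, - 12,  -  11, - 32/3 , - 1/5,4.48 , 19/4, 31,46.22, 54, 66 , 67, 74 ]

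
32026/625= 32026/625 = 51.24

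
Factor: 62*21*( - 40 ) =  - 52080 = -2^4*3^1*5^1*7^1*31^1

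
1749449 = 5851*299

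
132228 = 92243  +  39985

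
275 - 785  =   - 510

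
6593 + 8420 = 15013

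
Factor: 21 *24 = 2^3*3^2*7^1=504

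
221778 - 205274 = 16504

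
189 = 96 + 93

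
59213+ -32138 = 27075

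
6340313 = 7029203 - 688890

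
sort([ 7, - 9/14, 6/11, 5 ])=[ - 9/14, 6/11,5, 7]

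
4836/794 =2418/397= 6.09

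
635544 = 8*79443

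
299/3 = 99+2/3=99.67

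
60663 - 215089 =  - 154426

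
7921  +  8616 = 16537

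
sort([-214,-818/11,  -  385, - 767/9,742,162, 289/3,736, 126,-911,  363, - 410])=[-911 ,-410,  -  385,-214,-767/9, - 818/11,289/3,126,162, 363, 736,742 ]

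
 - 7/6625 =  - 1  +  6618/6625 =- 0.00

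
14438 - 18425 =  - 3987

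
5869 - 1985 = 3884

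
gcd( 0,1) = 1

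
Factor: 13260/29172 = 5^1*11^ (-1) = 5/11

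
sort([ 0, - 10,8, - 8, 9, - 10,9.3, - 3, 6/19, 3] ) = [  -  10, - 10, - 8, - 3, 0,6/19, 3, 8, 9,  9.3]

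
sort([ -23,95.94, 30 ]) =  [ - 23, 30, 95.94]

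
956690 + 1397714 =2354404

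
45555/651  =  69 + 212/217 = 69.98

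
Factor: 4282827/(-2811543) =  - 7^( - 1)*17^1 *23^(-1)*79^1 * 1063^1*5821^( -1) = - 1427609/937181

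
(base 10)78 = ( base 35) 28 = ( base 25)33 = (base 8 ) 116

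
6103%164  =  35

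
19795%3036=1579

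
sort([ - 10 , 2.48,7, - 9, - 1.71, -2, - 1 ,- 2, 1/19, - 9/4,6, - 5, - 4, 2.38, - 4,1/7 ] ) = [-10, - 9, - 5, - 4, - 4, - 9/4, - 2, - 2,  -  1.71, - 1,1/19,1/7,2.38,2.48,6,7 ]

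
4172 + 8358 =12530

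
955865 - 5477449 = -4521584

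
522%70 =32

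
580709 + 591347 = 1172056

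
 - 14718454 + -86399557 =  - 101118011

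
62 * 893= 55366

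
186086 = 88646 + 97440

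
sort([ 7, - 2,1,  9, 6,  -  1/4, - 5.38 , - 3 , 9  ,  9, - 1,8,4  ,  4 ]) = [  -  5.38, - 3,-2 , - 1, - 1/4,1,4, 4 , 6,7 , 8,9,9, 9]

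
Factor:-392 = -2^3*7^2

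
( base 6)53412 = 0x1C70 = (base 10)7280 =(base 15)2255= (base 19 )1133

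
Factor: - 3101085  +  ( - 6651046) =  - 9752131 = - 61^1*159871^1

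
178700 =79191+99509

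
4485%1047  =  297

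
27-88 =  - 61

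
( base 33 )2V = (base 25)3M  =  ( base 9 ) 117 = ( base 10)97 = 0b1100001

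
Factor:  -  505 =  - 5^1 * 101^1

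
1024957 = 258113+766844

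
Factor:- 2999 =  -2999^1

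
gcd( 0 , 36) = 36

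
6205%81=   49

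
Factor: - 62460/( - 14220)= 347/79=79^ ( - 1 ) * 347^1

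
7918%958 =254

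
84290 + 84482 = 168772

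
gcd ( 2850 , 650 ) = 50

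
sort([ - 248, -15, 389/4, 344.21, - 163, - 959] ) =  [ -959, - 248, -163,-15,389/4 , 344.21 ] 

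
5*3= 15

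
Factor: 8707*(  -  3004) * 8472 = -2^5 * 3^1*353^1*751^1*8707^1 = - 221592174816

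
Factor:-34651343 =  - 491^1 * 70573^1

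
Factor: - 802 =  - 2^1*401^1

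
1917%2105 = 1917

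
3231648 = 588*5496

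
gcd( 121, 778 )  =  1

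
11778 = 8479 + 3299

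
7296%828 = 672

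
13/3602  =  13/3602 = 0.00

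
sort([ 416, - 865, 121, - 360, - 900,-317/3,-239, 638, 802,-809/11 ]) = [ - 900, - 865, - 360,-239,  -  317/3, - 809/11,121,416, 638, 802 ] 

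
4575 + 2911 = 7486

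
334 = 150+184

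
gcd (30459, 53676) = 213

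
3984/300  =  13 + 7/25 = 13.28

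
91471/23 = 3977  =  3977.00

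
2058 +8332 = 10390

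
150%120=30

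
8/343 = 8/343 = 0.02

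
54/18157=54/18157 = 0.00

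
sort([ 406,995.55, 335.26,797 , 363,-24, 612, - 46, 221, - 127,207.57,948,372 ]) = [ - 127,-46,-24, 207.57,221,335.26,363, 372,406,612,797, 948,995.55]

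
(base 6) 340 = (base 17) 7D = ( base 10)132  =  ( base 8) 204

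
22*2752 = 60544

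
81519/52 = 81519/52 = 1567.67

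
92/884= 23/221=0.10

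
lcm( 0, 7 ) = 0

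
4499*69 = 310431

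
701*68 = 47668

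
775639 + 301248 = 1076887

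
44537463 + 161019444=205556907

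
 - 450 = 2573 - 3023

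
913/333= 913/333 = 2.74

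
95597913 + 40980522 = 136578435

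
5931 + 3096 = 9027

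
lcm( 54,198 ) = 594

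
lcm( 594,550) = 14850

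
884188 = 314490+569698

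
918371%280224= 77699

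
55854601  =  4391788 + 51462813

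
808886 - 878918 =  - 70032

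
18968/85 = 18968/85 = 223.15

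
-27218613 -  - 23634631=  - 3583982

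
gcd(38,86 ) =2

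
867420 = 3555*244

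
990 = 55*18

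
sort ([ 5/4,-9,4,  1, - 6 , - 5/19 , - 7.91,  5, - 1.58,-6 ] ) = [-9, - 7.91 , - 6,- 6,-1.58, - 5/19,1,  5/4,4,5 ]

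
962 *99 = 95238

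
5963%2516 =931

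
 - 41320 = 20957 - 62277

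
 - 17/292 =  - 1 + 275/292 = - 0.06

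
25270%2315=2120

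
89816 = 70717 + 19099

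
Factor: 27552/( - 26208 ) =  - 3^( - 1 )*13^( - 1 )*41^1 = - 41/39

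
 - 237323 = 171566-408889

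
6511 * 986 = 6419846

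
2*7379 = 14758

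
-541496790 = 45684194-587180984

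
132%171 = 132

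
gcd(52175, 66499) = 1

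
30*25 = 750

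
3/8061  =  1/2687 = 0.00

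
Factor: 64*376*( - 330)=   -  2^10*3^1*5^1*11^1*47^1  =  - 7941120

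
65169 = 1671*39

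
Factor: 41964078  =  2^1*3^1*13^1*538001^1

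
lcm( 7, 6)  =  42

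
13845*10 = 138450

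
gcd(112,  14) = 14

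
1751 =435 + 1316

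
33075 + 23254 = 56329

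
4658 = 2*2329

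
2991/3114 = 997/1038= 0.96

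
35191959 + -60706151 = -25514192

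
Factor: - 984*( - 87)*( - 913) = -2^3*3^2*11^1*29^1*41^1*83^1 = - 78160104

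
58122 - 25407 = 32715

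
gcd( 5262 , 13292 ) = 2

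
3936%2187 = 1749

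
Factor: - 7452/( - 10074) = 54/73 = 2^1 *3^3 *73^ ( - 1)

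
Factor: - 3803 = -3803^1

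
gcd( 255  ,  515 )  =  5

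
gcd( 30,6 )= 6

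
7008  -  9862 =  - 2854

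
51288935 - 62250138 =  - 10961203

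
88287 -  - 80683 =168970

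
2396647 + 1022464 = 3419111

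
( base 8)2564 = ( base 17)4E2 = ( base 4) 111310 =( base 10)1396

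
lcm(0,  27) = 0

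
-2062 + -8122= - 10184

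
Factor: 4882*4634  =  22623188 = 2^2*7^1*331^1*2441^1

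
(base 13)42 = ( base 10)54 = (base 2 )110110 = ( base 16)36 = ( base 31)1N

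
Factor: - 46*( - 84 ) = 2^3*3^1*7^1*23^1 = 3864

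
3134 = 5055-1921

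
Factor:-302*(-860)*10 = 2^4 *5^2*43^1 * 151^1 = 2597200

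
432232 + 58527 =490759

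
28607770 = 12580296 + 16027474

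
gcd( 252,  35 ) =7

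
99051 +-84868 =14183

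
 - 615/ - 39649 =615/39649= 0.02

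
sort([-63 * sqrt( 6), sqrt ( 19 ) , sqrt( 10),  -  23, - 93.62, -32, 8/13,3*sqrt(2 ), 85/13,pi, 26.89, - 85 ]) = [ - 63 *sqrt (6 ),-93.62, - 85, - 32, - 23, 8/13, pi, sqrt ( 10), 3*sqrt( 2), sqrt ( 19 ),85/13, 26.89 ] 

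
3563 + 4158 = 7721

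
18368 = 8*2296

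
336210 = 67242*5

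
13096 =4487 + 8609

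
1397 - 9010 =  - 7613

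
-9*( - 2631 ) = 23679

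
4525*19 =85975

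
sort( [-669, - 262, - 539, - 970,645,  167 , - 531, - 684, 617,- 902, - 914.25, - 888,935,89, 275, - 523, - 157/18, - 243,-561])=[ - 970, - 914.25, - 902,-888, - 684,-669,-561,  -  539, - 531, - 523,- 262, - 243,-157/18, 89,  167, 275, 617,645,935 ] 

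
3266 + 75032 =78298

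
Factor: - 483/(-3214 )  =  2^ ( - 1 )*3^1*7^1*23^1 * 1607^( - 1)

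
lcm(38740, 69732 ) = 348660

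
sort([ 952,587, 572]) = [572,  587, 952]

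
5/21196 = 5/21196= 0.00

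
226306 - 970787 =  - 744481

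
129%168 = 129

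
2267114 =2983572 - 716458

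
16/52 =4/13 = 0.31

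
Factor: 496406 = 2^1 * 248203^1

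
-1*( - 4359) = 4359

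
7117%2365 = 22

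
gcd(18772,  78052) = 988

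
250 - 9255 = - 9005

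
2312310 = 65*35574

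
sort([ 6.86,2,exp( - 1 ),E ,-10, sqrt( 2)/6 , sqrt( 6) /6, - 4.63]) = [-10,-4.63,sqrt ( 2 ) /6,  exp( - 1), sqrt(6)/6, 2,E,  6.86]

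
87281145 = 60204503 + 27076642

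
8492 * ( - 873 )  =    -  7413516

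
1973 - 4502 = - 2529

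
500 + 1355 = 1855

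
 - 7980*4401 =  - 35119980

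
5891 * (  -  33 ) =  - 194403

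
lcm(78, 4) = 156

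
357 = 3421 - 3064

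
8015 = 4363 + 3652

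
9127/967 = 9 + 424/967=   9.44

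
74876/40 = 1871 + 9/10 = 1871.90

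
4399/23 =191  +  6/23 =191.26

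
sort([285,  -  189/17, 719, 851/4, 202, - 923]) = [ - 923,- 189/17, 202,851/4, 285,719]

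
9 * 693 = 6237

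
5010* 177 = 886770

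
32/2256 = 2/141 = 0.01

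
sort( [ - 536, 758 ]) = [-536,758 ] 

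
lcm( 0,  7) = 0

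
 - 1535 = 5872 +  - 7407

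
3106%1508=90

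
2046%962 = 122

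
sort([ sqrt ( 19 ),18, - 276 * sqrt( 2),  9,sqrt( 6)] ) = [ - 276 * sqrt (2),sqrt(6),sqrt(19 ) , 9,18]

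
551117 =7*78731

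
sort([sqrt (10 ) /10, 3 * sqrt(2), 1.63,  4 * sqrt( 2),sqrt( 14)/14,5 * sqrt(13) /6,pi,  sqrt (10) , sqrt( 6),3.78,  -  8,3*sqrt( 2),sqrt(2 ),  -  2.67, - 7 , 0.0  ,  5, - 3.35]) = [-8, -7, -3.35, - 2.67,0.0,sqrt(14)/14,sqrt( 10)/10,sqrt( 2),1.63 , sqrt( 6) , 5 * sqrt(13)/6,pi, sqrt (10),3.78, 3  *sqrt ( 2),3*sqrt( 2),5, 4 * sqrt( 2) ] 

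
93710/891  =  93710/891 = 105.17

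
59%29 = 1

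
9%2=1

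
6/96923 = 6/96923 = 0.00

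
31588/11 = 2871  +  7/11 =2871.64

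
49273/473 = 49273/473 = 104.17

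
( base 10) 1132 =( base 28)1cc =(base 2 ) 10001101100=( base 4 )101230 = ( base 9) 1487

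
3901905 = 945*4129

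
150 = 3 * 50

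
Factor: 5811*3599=20913789  =  3^1*13^1*59^1*61^1*149^1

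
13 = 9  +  4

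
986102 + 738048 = 1724150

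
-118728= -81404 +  - 37324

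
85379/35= 2439 + 2/5 =2439.40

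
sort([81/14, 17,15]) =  [ 81/14, 15,17]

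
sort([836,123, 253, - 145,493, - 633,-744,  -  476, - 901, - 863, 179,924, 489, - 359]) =[ - 901, - 863, - 744, - 633  ,-476, - 359, - 145, 123, 179,253, 489, 493,  836,924 ]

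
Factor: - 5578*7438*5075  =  -210557507300 = - 2^2 * 5^2*7^1*29^1*2789^1*3719^1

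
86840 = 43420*2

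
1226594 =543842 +682752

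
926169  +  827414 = 1753583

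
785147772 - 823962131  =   - 38814359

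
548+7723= 8271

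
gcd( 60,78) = 6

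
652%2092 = 652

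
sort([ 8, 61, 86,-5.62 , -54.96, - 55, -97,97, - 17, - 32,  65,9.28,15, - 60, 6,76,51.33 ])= [ - 97,-60, - 55,  -  54.96, - 32, - 17, -5.62,  6,8,9.28, 15, 51.33,61,65, 76, 86 , 97 ]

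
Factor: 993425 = 5^2*79^1  *  503^1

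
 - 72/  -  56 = 9/7 = 1.29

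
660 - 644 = 16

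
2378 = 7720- 5342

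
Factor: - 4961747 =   -  7^1*433^1*1637^1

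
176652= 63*2804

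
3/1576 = 3/1576 = 0.00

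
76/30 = 2 + 8/15  =  2.53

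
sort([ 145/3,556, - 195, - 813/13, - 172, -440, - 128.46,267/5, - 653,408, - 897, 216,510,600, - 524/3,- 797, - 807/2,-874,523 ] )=[ - 897,-874, - 797, - 653, - 440, - 807/2, - 195, - 524/3,-172,  -  128.46 , - 813/13,145/3, 267/5,216 , 408,510, 523,556 , 600] 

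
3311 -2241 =1070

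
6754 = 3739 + 3015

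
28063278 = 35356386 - 7293108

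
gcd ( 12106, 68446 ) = 2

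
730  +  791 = 1521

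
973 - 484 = 489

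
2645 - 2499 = 146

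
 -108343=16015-124358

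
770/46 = 385/23  =  16.74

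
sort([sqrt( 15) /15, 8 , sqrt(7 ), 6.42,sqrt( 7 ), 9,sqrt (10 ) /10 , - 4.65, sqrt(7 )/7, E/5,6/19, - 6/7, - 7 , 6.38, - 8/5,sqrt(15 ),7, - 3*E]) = [ - 3*E, - 7 , - 4.65, - 8/5, - 6/7 , sqrt(15)/15,6/19,sqrt( 10 )/10, sqrt( 7 )/7, E/5,  sqrt(7 ),  sqrt( 7), sqrt( 15 ) , 6.38, 6.42 , 7 , 8,9 ] 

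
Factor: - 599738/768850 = -299869/384425 = - 5^(-2)*101^1*2969^1*15377^(-1 )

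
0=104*0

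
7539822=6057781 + 1482041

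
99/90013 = 9/8183 = 0.00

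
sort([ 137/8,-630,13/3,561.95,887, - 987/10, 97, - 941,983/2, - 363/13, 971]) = [ - 941,-630, - 987/10, - 363/13, 13/3, 137/8,97,983/2 , 561.95, 887,971] 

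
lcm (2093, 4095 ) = 94185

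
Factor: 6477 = 3^1*17^1 * 127^1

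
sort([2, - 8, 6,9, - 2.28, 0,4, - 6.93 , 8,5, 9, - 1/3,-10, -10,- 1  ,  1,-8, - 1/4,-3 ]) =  [ - 10,- 10, - 8, - 8, -6.93, - 3, - 2.28,  -  1, - 1/3, - 1/4,0, 1,2, 4, 5,6,8, 9,  9] 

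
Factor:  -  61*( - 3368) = 2^3 *61^1*421^1 = 205448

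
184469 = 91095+93374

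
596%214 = 168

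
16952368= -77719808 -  - 94672176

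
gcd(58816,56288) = 32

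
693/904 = 693/904 = 0.77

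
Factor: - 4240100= - 2^2*5^2*109^1 * 389^1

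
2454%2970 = 2454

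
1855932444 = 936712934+919219510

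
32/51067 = 32/51067 = 0.00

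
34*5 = 170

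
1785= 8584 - 6799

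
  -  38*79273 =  - 3012374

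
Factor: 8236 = 2^2 * 29^1*71^1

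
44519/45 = 989 + 14/45=989.31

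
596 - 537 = 59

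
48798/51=956+14/17 = 956.82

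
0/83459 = 0 = 0.00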